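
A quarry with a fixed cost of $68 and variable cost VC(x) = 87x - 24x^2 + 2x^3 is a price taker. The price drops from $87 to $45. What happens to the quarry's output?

Output falls from 8 to 7

MC = 87 - 48x + 6x^2; the shutdown threshold is min AVC = $15 (at x = 6).
With P = $87 above the shutdown price, P = MC gives x = 8.
At P = $45 ≥ min AVC, set P = MC: x = 7. The firm stays open but cuts output.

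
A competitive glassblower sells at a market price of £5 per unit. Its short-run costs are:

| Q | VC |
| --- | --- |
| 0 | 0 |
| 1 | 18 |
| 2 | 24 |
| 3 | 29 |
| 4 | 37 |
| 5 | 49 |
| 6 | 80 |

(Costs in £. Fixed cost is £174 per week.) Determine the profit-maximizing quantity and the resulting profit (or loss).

Q = 0 (shut down); profit = -£174

Compute π = P·Q − TC at each output: Q=0: -174; Q=1: -187; Q=2: -188; Q=3: -188; Q=4: -191; Q=5: -198; Q=6: -224.
Profit is highest at Q = 0. Equivalently, the lowest AVC in the table is 37/4 ≈ £9.25 at Q = 4, and P = £5 falls below it — price never covers variable cost, so the firm shuts down and loses only its fixed cost.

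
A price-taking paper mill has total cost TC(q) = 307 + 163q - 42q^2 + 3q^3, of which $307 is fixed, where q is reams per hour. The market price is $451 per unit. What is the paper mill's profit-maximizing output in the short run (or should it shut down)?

Produce at q = 12

From TC, MC = TC'(q) = 163 - 84q + 9q^2 and AVC = VC/q = 163 - 42q + 3q^2.
The AVC parabola has its vertex at q = 42/6 = 7, where AVC = 163 - 42·7 + 3·7^2 = $16.
P = $451 exceeds min AVC = $16, so the firm stays open.
Set P = MC: 451 = 163 - 84q + 9q^2 → -288 - 84q + 9q^2 = 0. The roots are q = -8/3 and q = 12; the profit-maximizing output is on the rising part of MC, so q* = 12.
Check: AVC at q = 12 is $91 ≤ P, so revenue covers variable cost.
Profit = P·q − TC = 451·12 − 1399 = $4013.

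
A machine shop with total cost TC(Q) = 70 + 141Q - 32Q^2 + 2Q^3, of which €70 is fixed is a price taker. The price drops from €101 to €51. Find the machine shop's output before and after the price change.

Output falls from 10 to 9

MC = 141 - 64Q + 6Q^2; the shutdown threshold is min AVC = €13 (at Q = 8).
At P = €101 ≥ min AVC, set P = MC on the rising branch: Q = 10.
At P = €51 ≥ min AVC, set P = MC: Q = 9. The firm stays open but cuts output.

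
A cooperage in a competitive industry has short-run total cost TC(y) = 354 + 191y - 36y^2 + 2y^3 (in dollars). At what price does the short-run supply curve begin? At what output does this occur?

$29 per unit, at y = 9

Short-run supply begins at min AVC. From VC = 191y - 36y^2 + 2y^3, AVC = 191 - 36y + 2y^2.
dAVC/dy = -36 + 4y = 0 gives y = 9. min AVC = 191 - 36·9 + 2·9^2 = 29.
For P < $29 the firm produces nothing.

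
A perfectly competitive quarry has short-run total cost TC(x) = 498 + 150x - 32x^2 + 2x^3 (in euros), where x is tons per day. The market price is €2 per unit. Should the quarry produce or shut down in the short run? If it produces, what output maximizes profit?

Shut down

Variable cost is VC = 150x - 32x^2 + 2x^3, so AVC = VC/x = 150 - 32x + 2x^2 and MC = dTC/dx = 150 - 64x + 6x^2.
The AVC parabola has its vertex at x = 32/4 = 8, where AVC = 150 - 32·8 + 2·8^2 = €22.
P = €2 lies below min AVC = €22; no output level covers variable cost.
The firm minimizes its loss by shutting down and losing only its fixed cost of €498.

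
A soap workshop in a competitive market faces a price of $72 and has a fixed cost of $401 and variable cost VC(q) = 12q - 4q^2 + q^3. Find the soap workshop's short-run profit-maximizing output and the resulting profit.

AVC = 12 - 4q + q^2; min AVC = $8 at q = 2. Since P = $72 ≥ min AVC, the firm produces.
MC = 12 - 8q + 3q^2. Setting P = MC and taking the root on the rising branch gives q* = 6.
TR = 72·6 = 432. TC = 401 + 144 = 545. Profit = 432 − 545 = -$113.
That loss of $113 beats the $401 the firm would lose by shutting down; producing recovers $288 of fixed cost.

Profit = -$113 at q = 6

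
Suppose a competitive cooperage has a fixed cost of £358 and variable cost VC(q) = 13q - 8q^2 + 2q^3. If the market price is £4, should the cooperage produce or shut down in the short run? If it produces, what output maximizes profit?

Variable cost is VC = 13q - 8q^2 + 2q^3, so AVC = VC/q = 13 - 8q + 2q^2 and MC = dTC/dq = 13 - 16q + 6q^2.
AVC is minimized where dAVC/dq = -8 + 4q = 0, at q = 2; min AVC = 13 - 8·2 + 2·2^2 = £5.
With P < min AVC (£4 < £5), every unit sold adds to the loss.
The firm minimizes its loss by shutting down and losing only its fixed cost of £358.

Shut down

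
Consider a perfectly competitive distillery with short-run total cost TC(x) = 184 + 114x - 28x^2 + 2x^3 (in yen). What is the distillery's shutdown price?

The firm shuts down when price falls below the minimum of average variable cost. AVC = VC/x = 114 - 28x + 2x^2.
At the minimum of AVC, MC = AVC. MC = 114 - 56x + 6x^2; setting MC = AVC gives 4x^2 - 28x = 0, so x = 7. min AVC = 16.
So the shutdown price is ¥16.

¥16 per unit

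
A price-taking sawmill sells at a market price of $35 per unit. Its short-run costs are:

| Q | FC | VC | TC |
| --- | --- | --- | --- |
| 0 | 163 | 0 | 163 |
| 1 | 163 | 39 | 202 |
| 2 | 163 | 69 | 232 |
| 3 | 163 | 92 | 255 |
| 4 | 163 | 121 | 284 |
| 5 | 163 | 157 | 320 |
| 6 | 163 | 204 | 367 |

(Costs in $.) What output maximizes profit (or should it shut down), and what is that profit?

Q = 4; profit = -$144

Profit at each row (π = 35Q − TC): Q=0: -163; Q=1: -167; Q=2: -162; Q=3: -150; Q=4: -144; Q=5: -145; Q=6: -157.
Profit is maximized at Q = 4. AVC there is 121/4 = $30.25 ≤ P, so producing beats shutting down (which would give -$163).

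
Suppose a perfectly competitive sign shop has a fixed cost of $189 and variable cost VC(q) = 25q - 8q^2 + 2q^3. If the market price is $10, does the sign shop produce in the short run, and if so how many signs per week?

Shut down

Variable cost is VC = 25q - 8q^2 + 2q^3, so AVC = VC/q = 25 - 8q + 2q^2 and MC = dTC/dq = 25 - 16q + 6q^2.
AVC hits its minimum where MC = AVC, at q = 2, giving min AVC = 25 - 8·2 + 2·2^2 = $17.
P = $10 lies below min AVC = $17; no output level covers variable cost.
The firm minimizes its loss by shutting down and losing only its fixed cost of $189.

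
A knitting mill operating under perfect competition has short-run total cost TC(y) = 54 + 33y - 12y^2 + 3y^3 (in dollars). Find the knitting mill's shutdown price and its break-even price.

Shutdown price = $21; break-even price = $42

Shutdown price = min AVC. AVC = 33 - 12y + 3y^2, with vertex at y = 2 and minimum $21.
ATC = 54/y + 33 - 12y + 3y^2. Setting dATC/dy = −54/y^2 − 12 + 6y = 0 gives y = 3 (since 6·3^3 − 12·3^2 = 54).
min ATC = 54/3 + 33 − 12·3 + 3·3^2 = $42. That is the break-even price.
For $21 ≤ P < $42 the firm produces at a loss; below $21 it shuts down.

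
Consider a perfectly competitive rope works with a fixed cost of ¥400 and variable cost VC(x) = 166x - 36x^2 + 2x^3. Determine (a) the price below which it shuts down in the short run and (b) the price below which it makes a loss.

Shutdown price = ¥4; break-even price = ¥46

AVC = 166 - 36x + 2x^2; minimized at x = 9, giving min AVC = ¥4. That is the shutdown price.
ATC = 400/x + 166 - 36x + 2x^2. Setting dATC/dx = −400/x^2 − 36 + 4x = 0 gives x = 10 (since 4·10^3 − 36·10^2 = 400).
min ATC = 400/10 + 166 − 36·10 + 2·10^2 = ¥46. That is the break-even price.
Between these two prices the firm operates at a loss; above ¥46 it earns a profit.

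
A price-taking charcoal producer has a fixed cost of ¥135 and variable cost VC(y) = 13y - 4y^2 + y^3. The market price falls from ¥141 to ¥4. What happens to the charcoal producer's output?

MC = 13 - 8y + 3y^2; the shutdown threshold is min AVC = ¥9 (at y = 2).
With P = ¥141 above the shutdown price, P = MC gives y = 8.
At P = ¥4 < min AVC = ¥9, price no longer covers variable cost at any output, so the firm shuts down: y = 0.

Output falls from 8 to 0 (the firm shuts down)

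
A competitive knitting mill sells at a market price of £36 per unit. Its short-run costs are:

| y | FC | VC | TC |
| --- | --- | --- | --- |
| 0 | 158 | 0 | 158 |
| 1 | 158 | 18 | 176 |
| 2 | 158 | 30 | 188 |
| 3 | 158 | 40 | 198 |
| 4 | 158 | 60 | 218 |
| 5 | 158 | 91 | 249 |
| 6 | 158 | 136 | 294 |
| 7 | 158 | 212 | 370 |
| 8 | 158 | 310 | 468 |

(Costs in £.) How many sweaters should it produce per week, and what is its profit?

Compute π = P·y − TC at each output: y=0: -158; y=1: -140; y=2: -116; y=3: -90; y=4: -74; y=5: -69; y=6: -78; y=7: -118; y=8: -180.
Profit is maximized at y = 5. AVC there is 91/5 = £18.20 ≤ P, so producing beats shutting down (which would give -£158).

y = 5; profit = -£69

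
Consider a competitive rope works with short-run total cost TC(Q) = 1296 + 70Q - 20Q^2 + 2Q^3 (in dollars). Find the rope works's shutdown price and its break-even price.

AVC = 70 - 20Q + 2Q^2; minimized at Q = 5, giving min AVC = $20. That is the shutdown price.
ATC = 1296/Q + 70 - 20Q + 2Q^2. Setting dATC/dQ = −1296/Q^2 − 20 + 4Q = 0 gives Q = 9 (since 4·9^3 − 20·9^2 = 1296).
min ATC = 1296/9 + 70 − 20·9 + 2·9^2 = $196. That is the break-even price.
Between these two prices the firm operates at a loss; above $196 it earns a profit.

Shutdown price = $20; break-even price = $196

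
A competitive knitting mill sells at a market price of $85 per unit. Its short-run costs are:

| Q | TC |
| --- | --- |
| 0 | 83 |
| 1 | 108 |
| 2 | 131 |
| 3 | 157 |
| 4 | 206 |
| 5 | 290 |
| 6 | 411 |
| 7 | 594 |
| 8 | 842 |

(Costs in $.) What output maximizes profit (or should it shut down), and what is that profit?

Compute π = P·Q − TC at each output: Q=0: -83; Q=1: -23; Q=2: 39; Q=3: 98; Q=4: 134; Q=5: 135; Q=6: 99; Q=7: 1; Q=8: -162.
Profit is maximized at Q = 5. AVC there is 207/5 = $41.40 ≤ P, so producing beats shutting down (which would give -$83).

Q = 5; profit = $135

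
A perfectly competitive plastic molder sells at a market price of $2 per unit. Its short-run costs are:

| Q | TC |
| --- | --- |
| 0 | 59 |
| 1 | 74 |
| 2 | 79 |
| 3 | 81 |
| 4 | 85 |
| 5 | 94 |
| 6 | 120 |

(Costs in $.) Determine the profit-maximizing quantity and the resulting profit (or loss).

Q = 0 (shut down); profit = -$59

Tabulate TR − TC: Q=0: -59; Q=1: -72; Q=2: -75; Q=3: -75; Q=4: -77; Q=5: -84; Q=6: -108.
Profit is highest at Q = 0. Equivalently, the lowest AVC in the table is 26/4 ≈ $6.50 at Q = 4, and P = $2 falls below it — price never covers variable cost, so the firm shuts down and loses only its fixed cost.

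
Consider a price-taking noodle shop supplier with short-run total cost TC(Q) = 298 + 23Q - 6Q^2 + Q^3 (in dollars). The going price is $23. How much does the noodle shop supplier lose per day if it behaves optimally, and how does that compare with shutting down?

Profit = -$266 at Q = 4

AVC = 23 - 6Q + Q^2; min AVC = $14 at Q = 3. Since P = $23 ≥ min AVC, the firm produces.
MC = 23 - 12Q + 3Q^2. Setting P = MC and taking the root on the rising branch gives Q* = 4.
TR = 23·4 = 92. TC = 298 + 60 = 358. Profit = 92 − 358 = -$266.
Shutting down would mean losing the fixed cost of $298, so operating at a loss of $266 is better by $32.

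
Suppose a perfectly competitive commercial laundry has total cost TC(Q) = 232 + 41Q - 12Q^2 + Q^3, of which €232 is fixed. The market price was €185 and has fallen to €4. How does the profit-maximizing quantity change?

Output falls from 12 to 0 (the firm shuts down)

AVC = 41 - 12Q + Q^2, minimized at Q = 6 where min AVC = €5. MC = 41 - 24Q + 3Q^2.
At P = €185 ≥ min AVC, set P = MC on the rising branch: Q = 12.
At P = €4 < min AVC = €5, price no longer covers variable cost at any output, so the firm shuts down: Q = 0.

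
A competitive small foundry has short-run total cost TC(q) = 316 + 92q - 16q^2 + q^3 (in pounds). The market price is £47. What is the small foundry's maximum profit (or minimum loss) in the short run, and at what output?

Profit = -£154 at q = 9

AVC = 92 - 16q + q^2; min AVC = £28 at q = 8. Since P = £47 ≥ min AVC, the firm produces.
With MC = 92 - 32q + 3q^2, P = MC on the upward-sloping part at q* = 9.
TR = 47·9 = 423. TC = 316 + 261 = 577. Profit = 423 − 577 = -£154.
That loss of £154 beats the £316 the firm would lose by shutting down; producing recovers £162 of fixed cost.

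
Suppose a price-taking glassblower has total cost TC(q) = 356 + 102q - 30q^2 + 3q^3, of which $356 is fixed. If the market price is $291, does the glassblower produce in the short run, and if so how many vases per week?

Produce at q = 9

From TC, MC = TC'(q) = 102 - 60q + 9q^2 and AVC = VC/q = 102 - 30q + 3q^2.
AVC is minimized where dAVC/dq = -30 + 6q = 0, at q = 5; min AVC = 102 - 30·5 + 3·5^2 = $27.
Because $291 ≥ $27, revenue can cover variable cost; the firm operates.
Set P = MC: 291 = 102 - 60q + 9q^2 → -189 - 60q + 9q^2 = 0. The roots are q = -7/3 and q = 9; the profit-maximizing output is on the rising part of MC, so q* = 9.
Check: AVC at q = 9 is $75 ≤ P, so revenue covers variable cost.
Profit = P·q − TC = 291·9 − 1031 = $1588.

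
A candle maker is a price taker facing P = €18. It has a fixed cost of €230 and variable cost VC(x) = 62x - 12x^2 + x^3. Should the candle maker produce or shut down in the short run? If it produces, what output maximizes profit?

Variable cost is VC = 62x - 12x^2 + x^3, so AVC = VC/x = 62 - 12x + x^2 and MC = dTC/dx = 62 - 24x + 3x^2.
AVC hits its minimum where MC = AVC, at x = 6, giving min AVC = 62 - 12·6 + 6^2 = €26.
Since P = €18 < min AVC = €26, price fails to cover variable cost at any output.
The firm minimizes its loss by shutting down and losing only its fixed cost of €230.

Shut down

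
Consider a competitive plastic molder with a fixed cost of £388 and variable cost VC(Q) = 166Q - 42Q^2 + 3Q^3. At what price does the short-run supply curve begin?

The firm shuts down when price falls below the minimum of average variable cost. AVC = VC/Q = 166 - 42Q + 3Q^2.
dAVC/dQ = -42 + 6Q = 0 gives Q = 7. min AVC = 166 - 42·7 + 3·7^2 = 19.
The firm shuts down for any P below £19.

£19 per unit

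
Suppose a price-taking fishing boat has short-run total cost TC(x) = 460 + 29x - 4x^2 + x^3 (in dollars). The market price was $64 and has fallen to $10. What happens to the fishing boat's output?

MC = 29 - 8x + 3x^2; the shutdown threshold is min AVC = $25 (at x = 2).
At P = $64 ≥ min AVC, set P = MC on the rising branch: x = 5.
At P = $10 < min AVC = $25, price no longer covers variable cost at any output, so the firm shuts down: x = 0.

Output falls from 5 to 0 (the firm shuts down)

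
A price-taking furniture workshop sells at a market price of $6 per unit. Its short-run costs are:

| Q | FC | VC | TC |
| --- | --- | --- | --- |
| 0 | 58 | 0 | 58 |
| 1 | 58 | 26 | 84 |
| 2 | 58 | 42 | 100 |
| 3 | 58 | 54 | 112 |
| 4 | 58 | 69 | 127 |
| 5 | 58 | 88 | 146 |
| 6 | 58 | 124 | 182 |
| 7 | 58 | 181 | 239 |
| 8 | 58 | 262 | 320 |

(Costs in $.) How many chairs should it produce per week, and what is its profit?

Q = 0 (shut down); profit = -$58

Compute π = P·Q − TC at each output: Q=0: -58; Q=1: -78; Q=2: -88; Q=3: -94; Q=4: -103; Q=5: -116; Q=6: -146; Q=7: -197; Q=8: -272.
Profit is highest at Q = 0. Equivalently, the lowest AVC in the table is 69/4 ≈ $17.25 at Q = 4, and P = $6 falls below it — price never covers variable cost, so the firm shuts down and loses only its fixed cost.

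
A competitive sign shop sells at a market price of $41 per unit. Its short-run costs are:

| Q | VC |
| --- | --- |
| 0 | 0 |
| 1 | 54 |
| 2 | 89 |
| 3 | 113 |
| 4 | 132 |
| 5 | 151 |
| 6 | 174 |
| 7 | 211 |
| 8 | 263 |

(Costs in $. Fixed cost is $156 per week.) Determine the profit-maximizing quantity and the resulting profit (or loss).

Q = 7; profit = -$80

Compute π = P·Q − TC at each output: Q=0: -156; Q=1: -169; Q=2: -163; Q=3: -146; Q=4: -124; Q=5: -102; Q=6: -84; Q=7: -80; Q=8: -91.
Profit is maximized at Q = 7. AVC there is 211/7 = $30.14 ≤ P, so producing beats shutting down (which would give -$156).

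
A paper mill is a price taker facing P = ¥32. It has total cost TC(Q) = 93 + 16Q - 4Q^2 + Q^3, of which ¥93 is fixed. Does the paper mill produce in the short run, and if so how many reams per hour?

From TC, MC = TC'(Q) = 16 - 8Q + 3Q^2 and AVC = VC/Q = 16 - 4Q + Q^2.
The AVC parabola has its vertex at Q = 4/2 = 2, where AVC = 16 - 4·2 + 2^2 = ¥12.
P = ¥32 exceeds min AVC = ¥12, so the firm stays open.
Set P = MC: 32 = 16 - 8Q + 3Q^2 → -16 - 8Q + 3Q^2 = 0. The roots are Q = -4/3 and Q = 4; the profit-maximizing output is on the rising part of MC, so Q* = 4.
Check: AVC at Q = 4 is ¥16 ≤ P, so revenue covers variable cost.
Profit = P·Q − TC = 32·4 − 157 = -¥29, a loss, but smaller than the ¥93 fixed cost the firm would lose by shutting down.

Produce at Q = 4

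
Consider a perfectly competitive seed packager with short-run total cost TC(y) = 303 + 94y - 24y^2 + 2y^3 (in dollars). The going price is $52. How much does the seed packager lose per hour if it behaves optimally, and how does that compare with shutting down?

Profit = -$107 at y = 7

AVC = 94 - 24y + 2y^2; min AVC = $22 at y = 6. Since P = $52 ≥ min AVC, the firm produces.
MC = 94 - 48y + 6y^2. Setting P = MC and taking the root on the rising branch gives y* = 7.
TR = 52·7 = 364. TC = 303 + 168 = 471. Profit = 364 − 471 = -$107.
That loss of $107 beats the $303 the firm would lose by shutting down; producing recovers $196 of fixed cost.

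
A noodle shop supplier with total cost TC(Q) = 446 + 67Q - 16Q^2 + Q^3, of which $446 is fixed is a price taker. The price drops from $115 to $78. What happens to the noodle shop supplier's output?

Output falls from 12 to 11

MC = 67 - 32Q + 3Q^2; the shutdown threshold is min AVC = $3 (at Q = 8).
At P = $115 ≥ min AVC, set P = MC on the rising branch: Q = 12.
At P = $78 ≥ min AVC, set P = MC: Q = 11. The firm stays open but cuts output.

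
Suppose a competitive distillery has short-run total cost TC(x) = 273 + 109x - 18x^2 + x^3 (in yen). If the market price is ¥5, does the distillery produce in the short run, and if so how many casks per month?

Variable cost is VC = 109x - 18x^2 + x^3, so AVC = VC/x = 109 - 18x + x^2 and MC = dTC/dx = 109 - 36x + 3x^2.
AVC is minimized where dAVC/dx = -18 + 2x = 0, at x = 9; min AVC = 109 - 18·9 + 9^2 = ¥28.
With P < min AVC (¥5 < ¥28), every unit sold adds to the loss.
Shutting down limits the loss to fixed cost, ¥273.

Shut down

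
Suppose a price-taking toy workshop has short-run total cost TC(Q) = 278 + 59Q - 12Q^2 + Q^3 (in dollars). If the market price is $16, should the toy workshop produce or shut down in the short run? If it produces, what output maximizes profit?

Shut down

Variable cost is VC = 59Q - 12Q^2 + Q^3, so AVC = VC/Q = 59 - 12Q + Q^2 and MC = dTC/dQ = 59 - 24Q + 3Q^2.
AVC is minimized where dAVC/dQ = -12 + 2Q = 0, at Q = 6; min AVC = 59 - 12·6 + 6^2 = $23.
Since P = $16 < min AVC = $23, price fails to cover variable cost at any output.
The firm minimizes its loss by shutting down and losing only its fixed cost of $278.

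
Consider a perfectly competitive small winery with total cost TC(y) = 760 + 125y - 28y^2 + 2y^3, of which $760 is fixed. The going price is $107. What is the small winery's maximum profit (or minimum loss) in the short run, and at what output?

AVC = 125 - 28y + 2y^2; min AVC = $27 at y = 7. Since P = $107 ≥ min AVC, the firm produces.
MC = 125 - 56y + 6y^2. Setting P = MC and taking the root on the rising branch gives y* = 9.
TR = 107·9 = 963. TC = 760 + 315 = 1075. Profit = 963 − 1075 = -$112.
That loss of $112 beats the $760 the firm would lose by shutting down; producing recovers $648 of fixed cost.

Profit = -$112 at y = 9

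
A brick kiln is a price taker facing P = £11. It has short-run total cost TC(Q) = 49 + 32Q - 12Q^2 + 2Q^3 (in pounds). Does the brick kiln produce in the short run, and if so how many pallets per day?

Shut down

Variable cost is VC = 32Q - 12Q^2 + 2Q^3, so AVC = VC/Q = 32 - 12Q + 2Q^2 and MC = dTC/dQ = 32 - 24Q + 6Q^2.
AVC is minimized where dAVC/dQ = -12 + 4Q = 0, at Q = 3; min AVC = 32 - 12·3 + 2·3^2 = £14.
Since P = £11 < min AVC = £14, price fails to cover variable cost at any output.
Best response: produce nothing and absorb the £49 fixed cost.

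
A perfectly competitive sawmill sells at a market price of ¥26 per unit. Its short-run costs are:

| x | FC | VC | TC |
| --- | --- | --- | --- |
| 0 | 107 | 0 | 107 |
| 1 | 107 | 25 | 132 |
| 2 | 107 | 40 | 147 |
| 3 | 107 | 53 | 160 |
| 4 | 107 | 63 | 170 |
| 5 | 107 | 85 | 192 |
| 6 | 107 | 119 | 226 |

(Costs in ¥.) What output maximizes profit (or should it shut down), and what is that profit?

Tabulate TR − TC: x=0: -107; x=1: -106; x=2: -95; x=3: -82; x=4: -66; x=5: -62; x=6: -70.
Profit is maximized at x = 5. AVC there is 85/5 = ¥17 ≤ P, so producing beats shutting down (which would give -¥107).

x = 5; profit = -¥62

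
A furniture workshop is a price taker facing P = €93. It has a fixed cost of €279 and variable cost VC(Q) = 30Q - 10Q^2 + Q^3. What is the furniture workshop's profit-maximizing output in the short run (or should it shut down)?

Produce at Q = 9

Variable cost is VC = 30Q - 10Q^2 + Q^3, so AVC = VC/Q = 30 - 10Q + Q^2 and MC = dTC/dQ = 30 - 20Q + 3Q^2.
AVC is minimized where dAVC/dQ = -10 + 2Q = 0, at Q = 5; min AVC = 30 - 10·5 + 5^2 = €5.
Since P = €93 ≥ min AVC = €5, price covers variable cost and the firm should produce.
Set P = MC: 93 = 30 - 20Q + 3Q^2 → -63 - 20Q + 3Q^2 = 0. The roots are Q = -7/3 and Q = 9; the profit-maximizing output is on the rising part of MC, so Q* = 9.
Check: AVC at Q = 9 is €21 ≤ P, so revenue covers variable cost.
Profit = P·Q − TC = 93·9 − 468 = €369.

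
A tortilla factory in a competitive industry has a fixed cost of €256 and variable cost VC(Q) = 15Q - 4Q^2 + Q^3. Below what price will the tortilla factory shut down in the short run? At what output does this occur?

€11 per unit, at Q = 2

The shutdown price is the minimum of AVC. VC = 15Q - 4Q^2 + Q^3, so AVC = 15 - 4Q + Q^2.
At the minimum of AVC, MC = AVC. MC = 15 - 8Q + 3Q^2; setting MC = AVC gives 2Q^2 - 4Q = 0, so Q = 2. min AVC = 11.
For P < €11 the firm produces nothing.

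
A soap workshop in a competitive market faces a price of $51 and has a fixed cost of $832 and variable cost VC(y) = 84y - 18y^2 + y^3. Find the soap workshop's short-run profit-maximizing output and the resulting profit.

AVC = 84 - 18y + y^2; min AVC = $3 at y = 9. Since P = $51 ≥ min AVC, the firm produces.
MC = 84 - 36y + 3y^2. Setting P = MC and taking the root on the rising branch gives y* = 11.
TR = 51·11 = 561. TC = 832 + 77 = 909. Profit = 561 − 909 = -$348.
By producing, the firm covers all variable cost plus $484 of fixed cost; shutting down would lose the full $832.

Profit = -$348 at y = 11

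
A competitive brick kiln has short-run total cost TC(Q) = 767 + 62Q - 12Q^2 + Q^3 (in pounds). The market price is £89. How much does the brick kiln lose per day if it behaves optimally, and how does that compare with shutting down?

AVC = 62 - 12Q + Q^2; min AVC = £26 at Q = 6. Since P = £89 ≥ min AVC, the firm produces.
With MC = 62 - 24Q + 3Q^2, P = MC on the upward-sloping part at Q* = 9.
TR = 89·9 = 801. TC = 767 + 315 = 1082. Profit = 801 − 1082 = -£281.
Shutting down would mean losing the fixed cost of £767, so operating at a loss of £281 is better by £486.

Profit = -£281 at Q = 9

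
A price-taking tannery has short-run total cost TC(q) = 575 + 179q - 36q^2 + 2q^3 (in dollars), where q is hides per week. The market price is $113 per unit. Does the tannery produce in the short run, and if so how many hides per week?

Produce at q = 11

Strip out fixed cost: VC = 179q - 36q^2 + 2q^3. Then AVC = 179 - 36q + 2q^2 and MC = 179 - 72q + 6q^2.
AVC is minimized where dAVC/dq = -36 + 4q = 0, at q = 9; min AVC = 179 - 36·9 + 2·9^2 = $17.
Because $113 ≥ $17, revenue can cover variable cost; the firm operates.
Solving P = MC: 66 - 72q + 6q^2 = 0 ⇒ q = 1 or 11. On the upward-sloping branch, q* = 11.
Check: AVC at q = 11 is $25 ≤ P, so revenue covers variable cost.
Profit = P·q − TC = 113·11 − 850 = $393.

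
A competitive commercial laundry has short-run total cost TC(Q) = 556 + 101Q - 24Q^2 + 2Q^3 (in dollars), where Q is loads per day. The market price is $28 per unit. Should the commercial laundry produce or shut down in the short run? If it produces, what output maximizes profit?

Variable cost is VC = 101Q - 24Q^2 + 2Q^3, so AVC = VC/Q = 101 - 24Q + 2Q^2 and MC = dTC/dQ = 101 - 48Q + 6Q^2.
The AVC parabola has its vertex at Q = 24/4 = 6, where AVC = 101 - 24·6 + 2·6^2 = $29.
P = $28 lies below min AVC = $29; no output level covers variable cost.
The firm minimizes its loss by shutting down and losing only its fixed cost of $556.

Shut down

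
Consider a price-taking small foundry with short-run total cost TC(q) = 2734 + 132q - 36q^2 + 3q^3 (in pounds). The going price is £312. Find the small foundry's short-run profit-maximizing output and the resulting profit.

Profit = -£334 at q = 10

AVC = 132 - 36q + 3q^2; min AVC = £24 at q = 6. Since P = £312 ≥ min AVC, the firm produces.
With MC = 132 - 72q + 9q^2, P = MC on the upward-sloping part at q* = 10.
TR = 312·10 = 3120. TC = 2734 + 720 = 3454. Profit = 3120 − 3454 = -£334.
That loss of £334 beats the £2734 the firm would lose by shutting down; producing recovers £2400 of fixed cost.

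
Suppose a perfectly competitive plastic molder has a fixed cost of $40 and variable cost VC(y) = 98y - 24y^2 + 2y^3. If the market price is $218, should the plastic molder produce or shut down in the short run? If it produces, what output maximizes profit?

Produce at y = 10

Variable cost is VC = 98y - 24y^2 + 2y^3, so AVC = VC/y = 98 - 24y + 2y^2 and MC = dTC/dy = 98 - 48y + 6y^2.
AVC hits its minimum where MC = AVC, at y = 6, giving min AVC = 98 - 24·6 + 2·6^2 = $26.
Since P = $218 ≥ min AVC = $26, price covers variable cost and the firm should produce.
P = MC gives -120 - 48y + 6y^2 = 0, with roots -2 and 10. Take the larger (rising MC): y* = 10.
Check: AVC at y = 10 is $58 ≤ P, so revenue covers variable cost.
Profit = P·y − TC = 218·10 − 620 = $1560.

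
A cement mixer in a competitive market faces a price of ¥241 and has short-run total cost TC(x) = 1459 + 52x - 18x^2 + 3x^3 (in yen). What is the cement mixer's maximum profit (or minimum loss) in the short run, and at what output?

AVC = 52 - 18x + 3x^2 has its minimum ¥25 at x = 3; price ¥241 clears that bar, so the firm operates.
With MC = 52 - 36x + 9x^2, P = MC on the upward-sloping part at x* = 7.
TR = 241·7 = 1687. TC = 1459 + 511 = 1970. Profit = 1687 − 1970 = -¥283.
Shutting down would mean losing the fixed cost of ¥1459, so operating at a loss of ¥283 is better by ¥1176.

Profit = -¥283 at x = 7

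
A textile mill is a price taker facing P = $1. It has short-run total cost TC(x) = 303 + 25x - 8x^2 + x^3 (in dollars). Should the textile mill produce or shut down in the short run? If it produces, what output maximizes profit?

From TC, MC = TC'(x) = 25 - 16x + 3x^2 and AVC = VC/x = 25 - 8x + x^2.
AVC hits its minimum where MC = AVC, at x = 4, giving min AVC = 25 - 8·4 + 4^2 = $9.
P = $1 lies below min AVC = $9; no output level covers variable cost.
Best response: produce nothing and absorb the $303 fixed cost.

Shut down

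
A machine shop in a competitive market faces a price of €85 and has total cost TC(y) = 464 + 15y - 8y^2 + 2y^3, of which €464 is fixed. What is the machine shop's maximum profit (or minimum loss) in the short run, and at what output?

Profit = -€164 at y = 5

AVC = 15 - 8y + 2y^2 has its minimum €7 at y = 2; price €85 clears that bar, so the firm operates.
With MC = 15 - 16y + 6y^2, P = MC on the upward-sloping part at y* = 5.
TR = 85·5 = 425. TC = 464 + 125 = 589. Profit = 425 − 589 = -€164.
Shutting down would mean losing the fixed cost of €464, so operating at a loss of €164 is better by €300.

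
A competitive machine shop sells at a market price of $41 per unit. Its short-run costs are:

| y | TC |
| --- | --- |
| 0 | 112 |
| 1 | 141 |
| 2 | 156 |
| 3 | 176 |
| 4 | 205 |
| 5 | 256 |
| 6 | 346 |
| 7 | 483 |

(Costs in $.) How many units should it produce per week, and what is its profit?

Tabulate TR − TC: y=0: -112; y=1: -100; y=2: -74; y=3: -53; y=4: -41; y=5: -51; y=6: -100; y=7: -196.
Profit is maximized at y = 4. AVC there is 93/4 = $23.25 ≤ P, so producing beats shutting down (which would give -$112).

y = 4; profit = -$41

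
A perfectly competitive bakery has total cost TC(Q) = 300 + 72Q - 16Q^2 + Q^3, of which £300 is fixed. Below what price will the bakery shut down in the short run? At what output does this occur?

The shutdown price is the minimum of AVC. VC = 72Q - 16Q^2 + Q^3, so AVC = 72 - 16Q + Q^2.
dAVC/dQ = -16 + 2Q = 0 gives Q = 8. min AVC = 72 - 16·8 + 8^2 = 8.
The firm shuts down for any P below £8.

£8 per unit, at Q = 8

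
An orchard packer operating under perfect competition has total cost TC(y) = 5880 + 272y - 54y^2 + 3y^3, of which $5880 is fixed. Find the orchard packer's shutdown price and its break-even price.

Shutdown price = min AVC. AVC = 272 - 54y + 3y^2, with vertex at y = 9 and minimum $29.
ATC = 5880/y + 272 - 54y + 3y^2. Setting dATC/dy = −5880/y^2 − 54 + 6y = 0 gives y = 14 (since 6·14^3 − 54·14^2 = 5880).
min ATC = 5880/14 + 272 − 54·14 + 3·14^2 = $524. That is the break-even price.
For $29 ≤ P < $524 the firm produces at a loss; below $29 it shuts down.

Shutdown price = $29; break-even price = $524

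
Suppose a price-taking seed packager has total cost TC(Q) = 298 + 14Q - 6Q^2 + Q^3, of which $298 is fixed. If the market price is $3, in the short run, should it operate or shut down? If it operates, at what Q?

Strip out fixed cost: VC = 14Q - 6Q^2 + Q^3. Then AVC = 14 - 6Q + Q^2 and MC = 14 - 12Q + 3Q^2.
The AVC parabola has its vertex at Q = 6/2 = 3, where AVC = 14 - 6·3 + 3^2 = $5.
P = $3 lies below min AVC = $5; no output level covers variable cost.
Shutting down limits the loss to fixed cost, $298.

Shut down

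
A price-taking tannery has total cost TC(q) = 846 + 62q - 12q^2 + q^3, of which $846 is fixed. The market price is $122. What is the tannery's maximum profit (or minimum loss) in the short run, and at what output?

AVC = 62 - 12q + q^2 has its minimum $26 at q = 6; price $122 clears that bar, so the firm operates.
With MC = 62 - 24q + 3q^2, P = MC on the upward-sloping part at q* = 10.
TR = 122·10 = 1220. TC = 846 + 420 = 1266. Profit = 1220 − 1266 = -$46.
That loss of $46 beats the $846 the firm would lose by shutting down; producing recovers $800 of fixed cost.

Profit = -$46 at q = 10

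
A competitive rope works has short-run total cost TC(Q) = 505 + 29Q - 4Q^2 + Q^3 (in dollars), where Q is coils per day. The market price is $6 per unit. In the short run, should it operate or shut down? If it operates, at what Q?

From TC, MC = TC'(Q) = 29 - 8Q + 3Q^2 and AVC = VC/Q = 29 - 4Q + Q^2.
AVC hits its minimum where MC = AVC, at Q = 2, giving min AVC = 29 - 4·2 + 2^2 = $25.
Since P = $6 < min AVC = $25, price fails to cover variable cost at any output.
The firm minimizes its loss by shutting down and losing only its fixed cost of $505.

Shut down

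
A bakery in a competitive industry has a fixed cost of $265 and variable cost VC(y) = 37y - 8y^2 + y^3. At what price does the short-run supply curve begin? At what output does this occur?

Short-run supply begins at min AVC. From VC = 37y - 8y^2 + y^3, AVC = 37 - 8y + y^2.
dAVC/dy = -8 + 2y = 0 gives y = 4. min AVC = 37 - 8·4 + 4^2 = 21.
For P < $21 the firm produces nothing.

$21 per unit, at y = 4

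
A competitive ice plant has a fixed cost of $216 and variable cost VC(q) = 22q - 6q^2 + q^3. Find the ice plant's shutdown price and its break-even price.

AVC = 22 - 6q + q^2; minimized at q = 3, giving min AVC = $13. That is the shutdown price.
ATC = 216/q + 22 - 6q + q^2. Setting dATC/dq = −216/q^2 − 6 + 2q = 0 gives q = 6 (since 2·6^3 − 6·6^2 = 216).
min ATC = 216/6 + 22 − 6·6 + 6^2 = $58. That is the break-even price.
For $13 ≤ P < $58 the firm produces at a loss; below $13 it shuts down.

Shutdown price = $13; break-even price = $58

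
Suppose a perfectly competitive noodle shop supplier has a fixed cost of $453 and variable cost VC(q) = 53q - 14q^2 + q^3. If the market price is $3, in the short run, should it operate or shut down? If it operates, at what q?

Shut down

Strip out fixed cost: VC = 53q - 14q^2 + q^3. Then AVC = 53 - 14q + q^2 and MC = 53 - 28q + 3q^2.
AVC hits its minimum where MC = AVC, at q = 7, giving min AVC = 53 - 14·7 + 7^2 = $4.
With P < min AVC ($3 < $4), every unit sold adds to the loss.
Best response: produce nothing and absorb the $453 fixed cost.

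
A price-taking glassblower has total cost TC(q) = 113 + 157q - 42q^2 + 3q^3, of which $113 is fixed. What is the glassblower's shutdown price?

$10 per unit

The firm shuts down when price falls below the minimum of average variable cost. AVC = VC/q = 157 - 42q + 3q^2.
dAVC/dq = -42 + 6q = 0 gives q = 7. min AVC = 157 - 42·7 + 3·7^2 = 10.
So the shutdown price is $10.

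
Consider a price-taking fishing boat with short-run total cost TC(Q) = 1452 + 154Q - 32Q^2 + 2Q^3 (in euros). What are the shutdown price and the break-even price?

Shutdown price = min AVC. AVC = 154 - 32Q + 2Q^2, with vertex at Q = 8 and minimum €26.
ATC = 1452/Q + 154 - 32Q + 2Q^2. Setting dATC/dQ = −1452/Q^2 − 32 + 4Q = 0 gives Q = 11 (since 4·11^3 − 32·11^2 = 1452).
min ATC = 1452/11 + 154 − 32·11 + 2·11^2 = €176. That is the break-even price.
Between these two prices the firm operates at a loss; above €176 it earns a profit.

Shutdown price = €26; break-even price = €176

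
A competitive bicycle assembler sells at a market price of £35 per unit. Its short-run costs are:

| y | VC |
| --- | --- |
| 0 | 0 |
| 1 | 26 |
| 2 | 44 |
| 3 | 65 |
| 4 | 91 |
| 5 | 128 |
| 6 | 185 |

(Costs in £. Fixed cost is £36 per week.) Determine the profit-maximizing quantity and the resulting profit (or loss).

Tabulate TR − TC: y=0: -36; y=1: -27; y=2: -10; y=3: 4; y=4: 13; y=5: 11; y=6: -11.
Profit is maximized at y = 4. AVC there is 91/4 = £22.75 ≤ P, so producing beats shutting down (which would give -£36).

y = 4; profit = £13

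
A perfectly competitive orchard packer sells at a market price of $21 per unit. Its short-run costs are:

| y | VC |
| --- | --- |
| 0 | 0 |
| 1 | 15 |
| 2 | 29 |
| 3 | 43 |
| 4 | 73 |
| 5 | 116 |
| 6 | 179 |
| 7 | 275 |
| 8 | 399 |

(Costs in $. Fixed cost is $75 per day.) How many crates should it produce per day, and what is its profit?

Compute π = P·y − TC at each output: y=0: -75; y=1: -69; y=2: -62; y=3: -55; y=4: -64; y=5: -86; y=6: -128; y=7: -203; y=8: -306.
Profit is maximized at y = 3. AVC there is 43/3 = $14.33 ≤ P, so producing beats shutting down (which would give -$75).

y = 3; profit = -$55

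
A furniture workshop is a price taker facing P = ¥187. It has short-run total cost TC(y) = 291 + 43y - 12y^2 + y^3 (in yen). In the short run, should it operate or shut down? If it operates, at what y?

Produce at y = 12

From TC, MC = TC'(y) = 43 - 24y + 3y^2 and AVC = VC/y = 43 - 12y + y^2.
AVC is minimized where dAVC/dy = -12 + 2y = 0, at y = 6; min AVC = 43 - 12·6 + 6^2 = ¥7.
Because ¥187 ≥ ¥7, revenue can cover variable cost; the firm operates.
P = MC gives -144 - 24y + 3y^2 = 0, with roots -4 and 12. Take the larger (rising MC): y* = 12.
Check: AVC at y = 12 is ¥43 ≤ P, so revenue covers variable cost.
Profit = P·y − TC = 187·12 − 807 = ¥1437.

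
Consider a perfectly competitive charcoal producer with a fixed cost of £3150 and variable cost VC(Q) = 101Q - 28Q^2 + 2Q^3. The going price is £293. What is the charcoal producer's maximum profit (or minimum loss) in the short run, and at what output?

Profit = -£270 at Q = 12

AVC = 101 - 28Q + 2Q^2; min AVC = £3 at Q = 7. Since P = £293 ≥ min AVC, the firm produces.
MC = 101 - 56Q + 6Q^2. Setting P = MC and taking the root on the rising branch gives Q* = 12.
TR = 293·12 = 3516. TC = 3150 + 636 = 3786. Profit = 3516 − 3786 = -£270.
Shutting down would mean losing the fixed cost of £3150, so operating at a loss of £270 is better by £2880.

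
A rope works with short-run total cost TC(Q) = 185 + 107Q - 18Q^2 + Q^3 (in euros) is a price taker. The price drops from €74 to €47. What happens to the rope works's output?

Output falls from 11 to 10

AVC = 107 - 18Q + Q^2, minimized at Q = 9 where min AVC = €26. MC = 107 - 36Q + 3Q^2.
With P = €74 above the shutdown price, P = MC gives Q = 11.
At P = €47 ≥ min AVC, set P = MC: Q = 10. The firm stays open but cuts output.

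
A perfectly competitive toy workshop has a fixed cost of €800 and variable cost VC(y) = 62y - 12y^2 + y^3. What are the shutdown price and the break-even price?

Shutdown price = €26; break-even price = €122

AVC = 62 - 12y + y^2; minimized at y = 6, giving min AVC = €26. That is the shutdown price.
ATC = 800/y + 62 - 12y + y^2. Setting dATC/dy = −800/y^2 − 12 + 2y = 0 gives y = 10 (since 2·10^3 − 12·10^2 = 800).
min ATC = 800/10 + 62 − 12·10 + 10^2 = €122. That is the break-even price.
For €26 ≤ P < €122 the firm produces at a loss; below €26 it shuts down.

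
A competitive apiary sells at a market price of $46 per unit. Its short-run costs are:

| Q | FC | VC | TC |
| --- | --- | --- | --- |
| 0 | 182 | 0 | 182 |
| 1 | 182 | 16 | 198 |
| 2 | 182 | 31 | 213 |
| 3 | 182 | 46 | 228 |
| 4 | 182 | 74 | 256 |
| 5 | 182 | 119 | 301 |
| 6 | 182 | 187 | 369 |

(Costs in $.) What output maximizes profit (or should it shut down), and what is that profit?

Q = 5; profit = -$71

Compute π = P·Q − TC at each output: Q=0: -182; Q=1: -152; Q=2: -121; Q=3: -90; Q=4: -72; Q=5: -71; Q=6: -93.
Profit is maximized at Q = 5. AVC there is 119/5 = $23.80 ≤ P, so producing beats shutting down (which would give -$182).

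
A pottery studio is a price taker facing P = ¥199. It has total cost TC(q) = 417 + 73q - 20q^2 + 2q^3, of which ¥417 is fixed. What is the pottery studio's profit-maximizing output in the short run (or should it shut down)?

Strip out fixed cost: VC = 73q - 20q^2 + 2q^3. Then AVC = 73 - 20q + 2q^2 and MC = 73 - 40q + 6q^2.
AVC is minimized where dAVC/dq = -20 + 4q = 0, at q = 5; min AVC = 73 - 20·5 + 2·5^2 = ¥23.
Since P = ¥199 ≥ min AVC = ¥23, price covers variable cost and the firm should produce.
Set P = MC: 199 = 73 - 40q + 6q^2 → -126 - 40q + 6q^2 = 0. The roots are q = -7/3 and q = 9; the profit-maximizing output is on the rising part of MC, so q* = 9.
Check: AVC at q = 9 is ¥55 ≤ P, so revenue covers variable cost.
Profit = P·q − TC = 199·9 − 912 = ¥879.

Produce at q = 9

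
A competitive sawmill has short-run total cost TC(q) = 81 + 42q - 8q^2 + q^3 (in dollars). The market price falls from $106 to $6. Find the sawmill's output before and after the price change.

Output falls from 8 to 0 (the firm shuts down)

MC = 42 - 16q + 3q^2; the shutdown threshold is min AVC = $26 (at q = 4).
At P = $106 ≥ min AVC, set P = MC on the rising branch: q = 8.
At P = $6 < min AVC = $26, price no longer covers variable cost at any output, so the firm shuts down: q = 0.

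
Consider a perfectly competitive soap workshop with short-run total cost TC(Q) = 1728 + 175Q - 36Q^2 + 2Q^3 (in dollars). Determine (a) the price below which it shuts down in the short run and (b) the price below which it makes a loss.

Shutdown price = min AVC. AVC = 175 - 36Q + 2Q^2, with vertex at Q = 9 and minimum $13.
ATC = 1728/Q + 175 - 36Q + 2Q^2. Setting dATC/dQ = −1728/Q^2 − 36 + 4Q = 0 gives Q = 12 (since 4·12^3 − 36·12^2 = 1728).
min ATC = 1728/12 + 175 − 36·12 + 2·12^2 = $175. That is the break-even price.
For $13 ≤ P < $175 the firm produces at a loss; below $13 it shuts down.

Shutdown price = $13; break-even price = $175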